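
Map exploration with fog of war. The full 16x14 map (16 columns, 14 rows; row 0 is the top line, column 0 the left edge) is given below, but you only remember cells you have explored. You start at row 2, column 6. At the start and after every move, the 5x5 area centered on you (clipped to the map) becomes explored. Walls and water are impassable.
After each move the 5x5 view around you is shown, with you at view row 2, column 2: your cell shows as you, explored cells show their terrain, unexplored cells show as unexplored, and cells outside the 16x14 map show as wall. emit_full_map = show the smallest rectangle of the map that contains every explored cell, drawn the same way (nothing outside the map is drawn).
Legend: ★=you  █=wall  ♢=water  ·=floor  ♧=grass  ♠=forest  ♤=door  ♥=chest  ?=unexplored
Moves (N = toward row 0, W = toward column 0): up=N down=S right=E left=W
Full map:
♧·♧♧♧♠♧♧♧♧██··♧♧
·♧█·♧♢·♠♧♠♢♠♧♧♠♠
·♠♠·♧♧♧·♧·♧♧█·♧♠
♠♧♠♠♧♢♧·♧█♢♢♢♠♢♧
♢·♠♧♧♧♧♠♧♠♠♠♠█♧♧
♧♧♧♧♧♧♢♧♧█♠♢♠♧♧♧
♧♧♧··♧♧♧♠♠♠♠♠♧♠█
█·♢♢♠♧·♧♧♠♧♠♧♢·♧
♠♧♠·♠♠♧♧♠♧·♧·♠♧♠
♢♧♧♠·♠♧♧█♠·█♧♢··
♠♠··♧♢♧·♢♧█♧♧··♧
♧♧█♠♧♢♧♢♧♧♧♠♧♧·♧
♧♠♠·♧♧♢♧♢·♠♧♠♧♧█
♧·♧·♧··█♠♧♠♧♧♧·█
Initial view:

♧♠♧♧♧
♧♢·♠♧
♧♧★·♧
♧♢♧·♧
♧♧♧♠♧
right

♠♧♧♧♧
♢·♠♧♠
♧♧★♧·
♢♧·♧█
♧♧♠♧♠

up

█████
♠♧♧♧♧
♢·★♧♠
♧♧·♧·
♢♧·♧█

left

█████
♧♠♧♧♧
♧♢★♠♧
♧♧♧·♧
♧♢♧·♧

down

♧♠♧♧♧
♧♢·♠♧
♧♧★·♧
♧♢♧·♧
♧♧♧♠♧

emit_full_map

♧♠♧♧♧♧
♧♢·♠♧♠
♧♧★·♧·
♧♢♧·♧█
♧♧♧♠♧♠

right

♠♧♧♧♧
♢·♠♧♠
♧♧★♧·
♢♧·♧█
♧♧♠♧♠

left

♧♠♧♧♧
♧♢·♠♧
♧♧★·♧
♧♢♧·♧
♧♧♧♠♧

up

█████
♧♠♧♧♧
♧♢★♠♧
♧♧♧·♧
♧♢♧·♧

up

█████
█████
♧♠★♧♧
♧♢·♠♧
♧♧♧·♧

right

█████
█████
♠♧★♧♧
♢·♠♧♠
♧♧·♧·

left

█████
█████
♧♠★♧♧
♧♢·♠♧
♧♧♧·♧

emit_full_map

♧♠★♧♧♧
♧♢·♠♧♠
♧♧♧·♧·
♧♢♧·♧█
♧♧♧♠♧♠


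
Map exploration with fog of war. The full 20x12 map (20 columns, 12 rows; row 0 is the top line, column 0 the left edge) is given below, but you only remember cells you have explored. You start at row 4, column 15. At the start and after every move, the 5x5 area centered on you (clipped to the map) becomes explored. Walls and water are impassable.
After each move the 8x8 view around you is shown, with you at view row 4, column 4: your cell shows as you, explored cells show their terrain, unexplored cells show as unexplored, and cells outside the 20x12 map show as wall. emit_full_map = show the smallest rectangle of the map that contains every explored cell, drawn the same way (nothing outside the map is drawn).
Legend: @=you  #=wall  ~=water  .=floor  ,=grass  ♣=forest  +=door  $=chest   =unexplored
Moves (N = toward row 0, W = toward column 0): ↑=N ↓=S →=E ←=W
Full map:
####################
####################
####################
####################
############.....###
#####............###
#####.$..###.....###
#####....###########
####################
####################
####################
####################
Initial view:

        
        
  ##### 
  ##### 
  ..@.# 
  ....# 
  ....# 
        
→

        
        
 ###### 
 ###### 
 ...@## 
 ....## 
 ....## 
        

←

        
        
  ######
  ######
  ..@.##
  ....##
  ....##
        

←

        
        
  ######
  ######
  ..@..#
  .....#
  .....#
        

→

        
        
 #######
 #######
 ...@.##
 .....##
 .....##
        

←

        
        
  ######
  ######
  ..@..#
  .....#
  .....#
        

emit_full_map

#######
#######
..@..##
.....##
.....##

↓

        
  ######
  ######
  .....#
  ..@..#
  .....#
  ##### 
        

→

        
 #######
 #######
 .....##
 ...@.##
 .....##
 ###### 
        

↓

 #######
 #######
 .....##
 .....##
 ...@.##
 ###### 
  ##### 
        

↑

        
 #######
 #######
 .....##
 ...@.##
 .....##
 ###### 
  ##### 

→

        
####### 
####### 
.....## 
....@## 
.....## 
####### 
 #####  

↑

        
        
####### 
####### 
....@## 
.....## 
.....## 
####### 

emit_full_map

#######
#######
....@##
.....##
.....##
#######
 ##### 

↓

        
####### 
####### 
.....## 
....@## 
.....## 
####### 
 #####  

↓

####### 
####### 
.....## 
.....## 
....@## 
####### 
 ###### 
        

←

 #######
 #######
 .....##
 .....##
 ...@.##
 #######
  ######
        

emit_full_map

#######
#######
.....##
.....##
...@.##
#######
 ######


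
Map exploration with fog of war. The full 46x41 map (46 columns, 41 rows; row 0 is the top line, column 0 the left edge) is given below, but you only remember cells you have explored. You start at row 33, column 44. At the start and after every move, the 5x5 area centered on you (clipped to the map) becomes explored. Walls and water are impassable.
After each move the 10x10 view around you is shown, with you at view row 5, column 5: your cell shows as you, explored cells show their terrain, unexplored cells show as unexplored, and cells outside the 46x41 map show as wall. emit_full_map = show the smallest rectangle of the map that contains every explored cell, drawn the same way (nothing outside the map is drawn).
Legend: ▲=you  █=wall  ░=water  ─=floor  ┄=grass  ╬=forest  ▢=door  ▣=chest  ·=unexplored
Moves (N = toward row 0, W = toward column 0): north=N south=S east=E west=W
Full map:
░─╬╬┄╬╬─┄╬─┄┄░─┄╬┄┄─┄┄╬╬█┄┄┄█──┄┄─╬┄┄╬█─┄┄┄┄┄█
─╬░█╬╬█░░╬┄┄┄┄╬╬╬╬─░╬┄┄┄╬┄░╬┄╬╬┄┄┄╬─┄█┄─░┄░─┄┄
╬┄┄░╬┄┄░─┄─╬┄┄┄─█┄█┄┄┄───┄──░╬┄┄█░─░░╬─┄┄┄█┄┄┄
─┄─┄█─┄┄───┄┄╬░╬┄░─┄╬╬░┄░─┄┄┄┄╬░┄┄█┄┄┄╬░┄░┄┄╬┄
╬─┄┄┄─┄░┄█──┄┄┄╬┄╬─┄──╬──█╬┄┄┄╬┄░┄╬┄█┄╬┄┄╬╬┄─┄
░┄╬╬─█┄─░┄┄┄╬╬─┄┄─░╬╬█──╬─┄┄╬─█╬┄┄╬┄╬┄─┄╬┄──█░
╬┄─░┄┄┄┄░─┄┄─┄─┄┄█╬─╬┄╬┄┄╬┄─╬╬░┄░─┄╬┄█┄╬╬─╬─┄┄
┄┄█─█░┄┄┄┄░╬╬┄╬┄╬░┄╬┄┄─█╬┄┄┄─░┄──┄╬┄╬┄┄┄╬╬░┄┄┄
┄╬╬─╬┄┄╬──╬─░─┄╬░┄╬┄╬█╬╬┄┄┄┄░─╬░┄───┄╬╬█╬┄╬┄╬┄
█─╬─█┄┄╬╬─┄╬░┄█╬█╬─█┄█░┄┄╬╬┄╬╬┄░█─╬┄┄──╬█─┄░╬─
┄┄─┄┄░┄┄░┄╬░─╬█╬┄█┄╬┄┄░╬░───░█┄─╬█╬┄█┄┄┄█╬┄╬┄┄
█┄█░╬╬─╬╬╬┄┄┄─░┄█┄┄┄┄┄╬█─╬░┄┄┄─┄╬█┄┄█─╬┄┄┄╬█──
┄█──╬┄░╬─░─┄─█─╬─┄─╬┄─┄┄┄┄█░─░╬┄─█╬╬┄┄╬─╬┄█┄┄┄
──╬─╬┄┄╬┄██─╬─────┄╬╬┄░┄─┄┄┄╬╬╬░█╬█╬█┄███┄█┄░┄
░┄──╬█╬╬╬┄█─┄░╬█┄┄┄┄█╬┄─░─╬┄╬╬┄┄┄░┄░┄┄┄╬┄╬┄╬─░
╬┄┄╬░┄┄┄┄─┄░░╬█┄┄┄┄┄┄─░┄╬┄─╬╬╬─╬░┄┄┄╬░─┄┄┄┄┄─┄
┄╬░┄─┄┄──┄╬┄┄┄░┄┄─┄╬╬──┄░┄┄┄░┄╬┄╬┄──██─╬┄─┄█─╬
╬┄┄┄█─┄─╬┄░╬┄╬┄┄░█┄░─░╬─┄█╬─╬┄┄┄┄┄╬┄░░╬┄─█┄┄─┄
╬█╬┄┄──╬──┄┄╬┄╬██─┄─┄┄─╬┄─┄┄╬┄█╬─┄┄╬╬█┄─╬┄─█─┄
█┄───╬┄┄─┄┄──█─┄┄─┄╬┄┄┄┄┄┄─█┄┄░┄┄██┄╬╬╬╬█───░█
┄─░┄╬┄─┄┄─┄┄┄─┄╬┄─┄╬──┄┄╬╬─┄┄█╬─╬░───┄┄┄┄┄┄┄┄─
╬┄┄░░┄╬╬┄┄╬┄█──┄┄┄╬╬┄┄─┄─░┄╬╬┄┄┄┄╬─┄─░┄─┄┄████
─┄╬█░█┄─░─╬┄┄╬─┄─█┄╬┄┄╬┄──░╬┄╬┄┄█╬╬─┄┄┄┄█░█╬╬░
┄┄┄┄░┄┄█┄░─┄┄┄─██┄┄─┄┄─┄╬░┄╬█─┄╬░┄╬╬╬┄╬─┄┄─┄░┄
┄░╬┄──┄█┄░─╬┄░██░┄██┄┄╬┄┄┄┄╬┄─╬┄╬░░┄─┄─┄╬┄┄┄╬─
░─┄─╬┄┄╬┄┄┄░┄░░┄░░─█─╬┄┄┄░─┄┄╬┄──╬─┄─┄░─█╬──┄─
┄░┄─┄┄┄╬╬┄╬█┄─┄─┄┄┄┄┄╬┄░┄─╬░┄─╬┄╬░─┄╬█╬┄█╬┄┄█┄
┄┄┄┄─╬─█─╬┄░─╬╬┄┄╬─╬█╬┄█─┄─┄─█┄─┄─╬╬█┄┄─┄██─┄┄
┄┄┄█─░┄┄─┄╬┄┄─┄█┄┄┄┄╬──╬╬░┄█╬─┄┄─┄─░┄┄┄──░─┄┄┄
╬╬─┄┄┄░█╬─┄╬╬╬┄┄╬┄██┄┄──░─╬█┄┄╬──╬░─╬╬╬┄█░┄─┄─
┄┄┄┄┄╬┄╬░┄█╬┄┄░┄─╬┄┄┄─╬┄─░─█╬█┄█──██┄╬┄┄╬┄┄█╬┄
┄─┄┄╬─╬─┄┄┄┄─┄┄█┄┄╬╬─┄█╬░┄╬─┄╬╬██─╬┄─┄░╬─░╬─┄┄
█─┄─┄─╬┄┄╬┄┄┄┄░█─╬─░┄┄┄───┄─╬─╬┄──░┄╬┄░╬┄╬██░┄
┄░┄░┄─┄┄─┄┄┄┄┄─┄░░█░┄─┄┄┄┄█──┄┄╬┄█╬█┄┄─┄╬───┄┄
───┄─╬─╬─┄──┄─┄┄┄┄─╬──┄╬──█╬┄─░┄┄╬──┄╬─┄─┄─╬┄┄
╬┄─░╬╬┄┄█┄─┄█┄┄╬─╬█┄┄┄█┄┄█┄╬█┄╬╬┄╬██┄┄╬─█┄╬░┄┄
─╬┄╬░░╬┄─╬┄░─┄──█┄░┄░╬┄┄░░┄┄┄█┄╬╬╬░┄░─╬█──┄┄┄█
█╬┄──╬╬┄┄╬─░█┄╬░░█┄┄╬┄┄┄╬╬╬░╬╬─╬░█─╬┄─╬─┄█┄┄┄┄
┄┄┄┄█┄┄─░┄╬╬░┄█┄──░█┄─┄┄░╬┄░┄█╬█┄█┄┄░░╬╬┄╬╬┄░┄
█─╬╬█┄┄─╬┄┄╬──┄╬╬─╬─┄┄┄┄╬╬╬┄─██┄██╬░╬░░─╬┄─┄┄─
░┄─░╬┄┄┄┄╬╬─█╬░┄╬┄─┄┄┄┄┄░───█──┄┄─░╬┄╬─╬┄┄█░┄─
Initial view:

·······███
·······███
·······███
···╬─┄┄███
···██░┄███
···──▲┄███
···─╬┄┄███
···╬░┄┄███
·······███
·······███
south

·······███
·······███
···╬─┄┄███
···██░┄███
···──┄┄███
···─╬▲┄███
···╬░┄┄███
···┄┄┄████
·······███
·······███

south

·······███
···╬─┄┄███
···██░┄███
···──┄┄███
···─╬┄┄███
···╬░▲┄███
···┄┄┄████
···┄┄┄┄███
·······███
·······███

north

·······███
·······███
···╬─┄┄███
···██░┄███
···──┄┄███
···─╬▲┄███
···╬░┄┄███
···┄┄┄████
···┄┄┄┄███
·······███

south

·······███
···╬─┄┄███
···██░┄███
···──┄┄███
···─╬┄┄███
···╬░▲┄███
···┄┄┄████
···┄┄┄┄███
·······███
·······███

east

······████
··╬─┄┄████
··██░┄████
··──┄┄████
··─╬┄┄████
··╬░┄▲████
··┄┄┄█████
··┄┄┄┄████
······████
······████

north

······████
······████
··╬─┄┄████
··██░┄████
··──┄┄████
··─╬┄▲████
··╬░┄┄████
··┄┄┄█████
··┄┄┄┄████
······████

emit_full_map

╬─┄┄
██░┄
──┄┄
─╬┄▲
╬░┄┄
┄┄┄█
┄┄┄┄

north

······████
······████
······████
··╬─┄┄████
··██░┄████
··──┄▲████
··─╬┄┄████
··╬░┄┄████
··┄┄┄█████
··┄┄┄┄████

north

······████
······████
······████
···█╬┄████
··╬─┄┄████
··██░▲████
··──┄┄████
··─╬┄┄████
··╬░┄┄████
··┄┄┄█████

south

······████
······████
···█╬┄████
··╬─┄┄████
··██░┄████
··──┄▲████
··─╬┄┄████
··╬░┄┄████
··┄┄┄█████
··┄┄┄┄████

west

·······███
·······███
····█╬┄███
···╬─┄┄███
···██░┄███
···──▲┄███
···─╬┄┄███
···╬░┄┄███
···┄┄┄████
···┄┄┄┄███

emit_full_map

·█╬┄
╬─┄┄
██░┄
──▲┄
─╬┄┄
╬░┄┄
┄┄┄█
┄┄┄┄

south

·······███
····█╬┄███
···╬─┄┄███
···██░┄███
···──┄┄███
···─╬▲┄███
···╬░┄┄███
···┄┄┄████
···┄┄┄┄███
·······███

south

····█╬┄███
···╬─┄┄███
···██░┄███
···──┄┄███
···─╬┄┄███
···╬░▲┄███
···┄┄┄████
···┄┄┄┄███
·······███
·······███

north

·······███
····█╬┄███
···╬─┄┄███
···██░┄███
···──┄┄███
···─╬▲┄███
···╬░┄┄███
···┄┄┄████
···┄┄┄┄███
·······███

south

····█╬┄███
···╬─┄┄███
···██░┄███
···──┄┄███
···─╬┄┄███
···╬░▲┄███
···┄┄┄████
···┄┄┄┄███
·······███
·······███

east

···█╬┄████
··╬─┄┄████
··██░┄████
··──┄┄████
··─╬┄┄████
··╬░┄▲████
··┄┄┄█████
··┄┄┄┄████
······████
······████

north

······████
···█╬┄████
··╬─┄┄████
··██░┄████
··──┄┄████
··─╬┄▲████
··╬░┄┄████
··┄┄┄█████
··┄┄┄┄████
······████

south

···█╬┄████
··╬─┄┄████
··██░┄████
··──┄┄████
··─╬┄┄████
··╬░┄▲████
··┄┄┄█████
··┄┄┄┄████
······████
······████


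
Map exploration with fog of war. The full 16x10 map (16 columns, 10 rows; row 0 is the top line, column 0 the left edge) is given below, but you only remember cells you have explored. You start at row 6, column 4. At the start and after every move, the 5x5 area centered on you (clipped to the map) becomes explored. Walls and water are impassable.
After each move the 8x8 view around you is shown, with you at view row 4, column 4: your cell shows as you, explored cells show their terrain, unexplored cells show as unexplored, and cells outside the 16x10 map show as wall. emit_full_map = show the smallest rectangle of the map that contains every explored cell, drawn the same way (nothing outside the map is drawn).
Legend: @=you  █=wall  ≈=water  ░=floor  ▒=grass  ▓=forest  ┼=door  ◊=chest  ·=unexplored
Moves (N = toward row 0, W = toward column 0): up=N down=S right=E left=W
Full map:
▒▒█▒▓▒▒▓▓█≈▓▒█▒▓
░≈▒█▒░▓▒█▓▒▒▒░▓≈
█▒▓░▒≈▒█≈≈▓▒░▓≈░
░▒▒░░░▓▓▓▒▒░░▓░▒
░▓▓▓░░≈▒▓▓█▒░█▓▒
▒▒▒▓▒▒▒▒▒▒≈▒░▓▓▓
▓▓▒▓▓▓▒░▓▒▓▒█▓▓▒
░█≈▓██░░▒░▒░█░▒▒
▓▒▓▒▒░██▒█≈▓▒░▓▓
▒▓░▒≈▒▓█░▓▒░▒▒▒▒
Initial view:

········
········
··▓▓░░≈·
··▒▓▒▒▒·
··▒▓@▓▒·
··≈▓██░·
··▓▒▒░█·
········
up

········
········
··▒░░░▓·
··▓▓░░≈·
··▒▓@▒▒·
··▒▓▓▓▒·
··≈▓██░·
··▓▒▒░█·

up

········
········
··▓░▒≈▒·
··▒░░░▓·
··▓▓@░≈·
··▒▓▒▒▒·
··▒▓▓▓▒·
··≈▓██░·

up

████████
········
··▒█▒░▓·
··▓░▒≈▒·
··▒░@░▓·
··▓▓░░≈·
··▒▓▒▒▒·
··▒▓▓▓▒·

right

████████
········
·▒█▒░▓▒·
·▓░▒≈▒█·
·▒░░@▓▓·
·▓▓░░≈▒·
·▒▓▒▒▒▒·
·▒▓▓▓▒··

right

████████
········
▒█▒░▓▒█·
▓░▒≈▒█≈·
▒░░░@▓▓·
▓▓░░≈▒▓·
▒▓▒▒▒▒▒·
▒▓▓▓▒···

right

████████
········
█▒░▓▒█▓·
░▒≈▒█≈≈·
░░░▓@▓▒·
▓░░≈▒▓▓·
▓▒▒▒▒▒▒·
▓▓▓▒····

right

████████
········
▒░▓▒█▓▒·
▒≈▒█≈≈▓·
░░▓▓@▒▒·
░░≈▒▓▓█·
▒▒▒▒▒▒≈·
▓▓▒·····

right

████████
········
░▓▒█▓▒▒·
≈▒█≈≈▓▒·
░▓▓▓@▒░·
░≈▒▓▓█▒·
▒▒▒▒▒≈▒·
▓▒······

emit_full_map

▒█▒░▓▒█▓▒▒
▓░▒≈▒█≈≈▓▒
▒░░░▓▓▓@▒░
▓▓░░≈▒▓▓█▒
▒▓▒▒▒▒▒▒≈▒
▒▓▓▓▒·····
≈▓██░·····
▓▒▒░█·····

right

████████
········
▓▒█▓▒▒▒·
▒█≈≈▓▒░·
▓▓▓▒@░░·
≈▒▓▓█▒░·
▒▒▒▒≈▒░·
▒·······

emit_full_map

▒█▒░▓▒█▓▒▒▒
▓░▒≈▒█≈≈▓▒░
▒░░░▓▓▓▒@░░
▓▓░░≈▒▓▓█▒░
▒▓▒▒▒▒▒▒≈▒░
▒▓▓▓▒······
≈▓██░······
▓▒▒░█······


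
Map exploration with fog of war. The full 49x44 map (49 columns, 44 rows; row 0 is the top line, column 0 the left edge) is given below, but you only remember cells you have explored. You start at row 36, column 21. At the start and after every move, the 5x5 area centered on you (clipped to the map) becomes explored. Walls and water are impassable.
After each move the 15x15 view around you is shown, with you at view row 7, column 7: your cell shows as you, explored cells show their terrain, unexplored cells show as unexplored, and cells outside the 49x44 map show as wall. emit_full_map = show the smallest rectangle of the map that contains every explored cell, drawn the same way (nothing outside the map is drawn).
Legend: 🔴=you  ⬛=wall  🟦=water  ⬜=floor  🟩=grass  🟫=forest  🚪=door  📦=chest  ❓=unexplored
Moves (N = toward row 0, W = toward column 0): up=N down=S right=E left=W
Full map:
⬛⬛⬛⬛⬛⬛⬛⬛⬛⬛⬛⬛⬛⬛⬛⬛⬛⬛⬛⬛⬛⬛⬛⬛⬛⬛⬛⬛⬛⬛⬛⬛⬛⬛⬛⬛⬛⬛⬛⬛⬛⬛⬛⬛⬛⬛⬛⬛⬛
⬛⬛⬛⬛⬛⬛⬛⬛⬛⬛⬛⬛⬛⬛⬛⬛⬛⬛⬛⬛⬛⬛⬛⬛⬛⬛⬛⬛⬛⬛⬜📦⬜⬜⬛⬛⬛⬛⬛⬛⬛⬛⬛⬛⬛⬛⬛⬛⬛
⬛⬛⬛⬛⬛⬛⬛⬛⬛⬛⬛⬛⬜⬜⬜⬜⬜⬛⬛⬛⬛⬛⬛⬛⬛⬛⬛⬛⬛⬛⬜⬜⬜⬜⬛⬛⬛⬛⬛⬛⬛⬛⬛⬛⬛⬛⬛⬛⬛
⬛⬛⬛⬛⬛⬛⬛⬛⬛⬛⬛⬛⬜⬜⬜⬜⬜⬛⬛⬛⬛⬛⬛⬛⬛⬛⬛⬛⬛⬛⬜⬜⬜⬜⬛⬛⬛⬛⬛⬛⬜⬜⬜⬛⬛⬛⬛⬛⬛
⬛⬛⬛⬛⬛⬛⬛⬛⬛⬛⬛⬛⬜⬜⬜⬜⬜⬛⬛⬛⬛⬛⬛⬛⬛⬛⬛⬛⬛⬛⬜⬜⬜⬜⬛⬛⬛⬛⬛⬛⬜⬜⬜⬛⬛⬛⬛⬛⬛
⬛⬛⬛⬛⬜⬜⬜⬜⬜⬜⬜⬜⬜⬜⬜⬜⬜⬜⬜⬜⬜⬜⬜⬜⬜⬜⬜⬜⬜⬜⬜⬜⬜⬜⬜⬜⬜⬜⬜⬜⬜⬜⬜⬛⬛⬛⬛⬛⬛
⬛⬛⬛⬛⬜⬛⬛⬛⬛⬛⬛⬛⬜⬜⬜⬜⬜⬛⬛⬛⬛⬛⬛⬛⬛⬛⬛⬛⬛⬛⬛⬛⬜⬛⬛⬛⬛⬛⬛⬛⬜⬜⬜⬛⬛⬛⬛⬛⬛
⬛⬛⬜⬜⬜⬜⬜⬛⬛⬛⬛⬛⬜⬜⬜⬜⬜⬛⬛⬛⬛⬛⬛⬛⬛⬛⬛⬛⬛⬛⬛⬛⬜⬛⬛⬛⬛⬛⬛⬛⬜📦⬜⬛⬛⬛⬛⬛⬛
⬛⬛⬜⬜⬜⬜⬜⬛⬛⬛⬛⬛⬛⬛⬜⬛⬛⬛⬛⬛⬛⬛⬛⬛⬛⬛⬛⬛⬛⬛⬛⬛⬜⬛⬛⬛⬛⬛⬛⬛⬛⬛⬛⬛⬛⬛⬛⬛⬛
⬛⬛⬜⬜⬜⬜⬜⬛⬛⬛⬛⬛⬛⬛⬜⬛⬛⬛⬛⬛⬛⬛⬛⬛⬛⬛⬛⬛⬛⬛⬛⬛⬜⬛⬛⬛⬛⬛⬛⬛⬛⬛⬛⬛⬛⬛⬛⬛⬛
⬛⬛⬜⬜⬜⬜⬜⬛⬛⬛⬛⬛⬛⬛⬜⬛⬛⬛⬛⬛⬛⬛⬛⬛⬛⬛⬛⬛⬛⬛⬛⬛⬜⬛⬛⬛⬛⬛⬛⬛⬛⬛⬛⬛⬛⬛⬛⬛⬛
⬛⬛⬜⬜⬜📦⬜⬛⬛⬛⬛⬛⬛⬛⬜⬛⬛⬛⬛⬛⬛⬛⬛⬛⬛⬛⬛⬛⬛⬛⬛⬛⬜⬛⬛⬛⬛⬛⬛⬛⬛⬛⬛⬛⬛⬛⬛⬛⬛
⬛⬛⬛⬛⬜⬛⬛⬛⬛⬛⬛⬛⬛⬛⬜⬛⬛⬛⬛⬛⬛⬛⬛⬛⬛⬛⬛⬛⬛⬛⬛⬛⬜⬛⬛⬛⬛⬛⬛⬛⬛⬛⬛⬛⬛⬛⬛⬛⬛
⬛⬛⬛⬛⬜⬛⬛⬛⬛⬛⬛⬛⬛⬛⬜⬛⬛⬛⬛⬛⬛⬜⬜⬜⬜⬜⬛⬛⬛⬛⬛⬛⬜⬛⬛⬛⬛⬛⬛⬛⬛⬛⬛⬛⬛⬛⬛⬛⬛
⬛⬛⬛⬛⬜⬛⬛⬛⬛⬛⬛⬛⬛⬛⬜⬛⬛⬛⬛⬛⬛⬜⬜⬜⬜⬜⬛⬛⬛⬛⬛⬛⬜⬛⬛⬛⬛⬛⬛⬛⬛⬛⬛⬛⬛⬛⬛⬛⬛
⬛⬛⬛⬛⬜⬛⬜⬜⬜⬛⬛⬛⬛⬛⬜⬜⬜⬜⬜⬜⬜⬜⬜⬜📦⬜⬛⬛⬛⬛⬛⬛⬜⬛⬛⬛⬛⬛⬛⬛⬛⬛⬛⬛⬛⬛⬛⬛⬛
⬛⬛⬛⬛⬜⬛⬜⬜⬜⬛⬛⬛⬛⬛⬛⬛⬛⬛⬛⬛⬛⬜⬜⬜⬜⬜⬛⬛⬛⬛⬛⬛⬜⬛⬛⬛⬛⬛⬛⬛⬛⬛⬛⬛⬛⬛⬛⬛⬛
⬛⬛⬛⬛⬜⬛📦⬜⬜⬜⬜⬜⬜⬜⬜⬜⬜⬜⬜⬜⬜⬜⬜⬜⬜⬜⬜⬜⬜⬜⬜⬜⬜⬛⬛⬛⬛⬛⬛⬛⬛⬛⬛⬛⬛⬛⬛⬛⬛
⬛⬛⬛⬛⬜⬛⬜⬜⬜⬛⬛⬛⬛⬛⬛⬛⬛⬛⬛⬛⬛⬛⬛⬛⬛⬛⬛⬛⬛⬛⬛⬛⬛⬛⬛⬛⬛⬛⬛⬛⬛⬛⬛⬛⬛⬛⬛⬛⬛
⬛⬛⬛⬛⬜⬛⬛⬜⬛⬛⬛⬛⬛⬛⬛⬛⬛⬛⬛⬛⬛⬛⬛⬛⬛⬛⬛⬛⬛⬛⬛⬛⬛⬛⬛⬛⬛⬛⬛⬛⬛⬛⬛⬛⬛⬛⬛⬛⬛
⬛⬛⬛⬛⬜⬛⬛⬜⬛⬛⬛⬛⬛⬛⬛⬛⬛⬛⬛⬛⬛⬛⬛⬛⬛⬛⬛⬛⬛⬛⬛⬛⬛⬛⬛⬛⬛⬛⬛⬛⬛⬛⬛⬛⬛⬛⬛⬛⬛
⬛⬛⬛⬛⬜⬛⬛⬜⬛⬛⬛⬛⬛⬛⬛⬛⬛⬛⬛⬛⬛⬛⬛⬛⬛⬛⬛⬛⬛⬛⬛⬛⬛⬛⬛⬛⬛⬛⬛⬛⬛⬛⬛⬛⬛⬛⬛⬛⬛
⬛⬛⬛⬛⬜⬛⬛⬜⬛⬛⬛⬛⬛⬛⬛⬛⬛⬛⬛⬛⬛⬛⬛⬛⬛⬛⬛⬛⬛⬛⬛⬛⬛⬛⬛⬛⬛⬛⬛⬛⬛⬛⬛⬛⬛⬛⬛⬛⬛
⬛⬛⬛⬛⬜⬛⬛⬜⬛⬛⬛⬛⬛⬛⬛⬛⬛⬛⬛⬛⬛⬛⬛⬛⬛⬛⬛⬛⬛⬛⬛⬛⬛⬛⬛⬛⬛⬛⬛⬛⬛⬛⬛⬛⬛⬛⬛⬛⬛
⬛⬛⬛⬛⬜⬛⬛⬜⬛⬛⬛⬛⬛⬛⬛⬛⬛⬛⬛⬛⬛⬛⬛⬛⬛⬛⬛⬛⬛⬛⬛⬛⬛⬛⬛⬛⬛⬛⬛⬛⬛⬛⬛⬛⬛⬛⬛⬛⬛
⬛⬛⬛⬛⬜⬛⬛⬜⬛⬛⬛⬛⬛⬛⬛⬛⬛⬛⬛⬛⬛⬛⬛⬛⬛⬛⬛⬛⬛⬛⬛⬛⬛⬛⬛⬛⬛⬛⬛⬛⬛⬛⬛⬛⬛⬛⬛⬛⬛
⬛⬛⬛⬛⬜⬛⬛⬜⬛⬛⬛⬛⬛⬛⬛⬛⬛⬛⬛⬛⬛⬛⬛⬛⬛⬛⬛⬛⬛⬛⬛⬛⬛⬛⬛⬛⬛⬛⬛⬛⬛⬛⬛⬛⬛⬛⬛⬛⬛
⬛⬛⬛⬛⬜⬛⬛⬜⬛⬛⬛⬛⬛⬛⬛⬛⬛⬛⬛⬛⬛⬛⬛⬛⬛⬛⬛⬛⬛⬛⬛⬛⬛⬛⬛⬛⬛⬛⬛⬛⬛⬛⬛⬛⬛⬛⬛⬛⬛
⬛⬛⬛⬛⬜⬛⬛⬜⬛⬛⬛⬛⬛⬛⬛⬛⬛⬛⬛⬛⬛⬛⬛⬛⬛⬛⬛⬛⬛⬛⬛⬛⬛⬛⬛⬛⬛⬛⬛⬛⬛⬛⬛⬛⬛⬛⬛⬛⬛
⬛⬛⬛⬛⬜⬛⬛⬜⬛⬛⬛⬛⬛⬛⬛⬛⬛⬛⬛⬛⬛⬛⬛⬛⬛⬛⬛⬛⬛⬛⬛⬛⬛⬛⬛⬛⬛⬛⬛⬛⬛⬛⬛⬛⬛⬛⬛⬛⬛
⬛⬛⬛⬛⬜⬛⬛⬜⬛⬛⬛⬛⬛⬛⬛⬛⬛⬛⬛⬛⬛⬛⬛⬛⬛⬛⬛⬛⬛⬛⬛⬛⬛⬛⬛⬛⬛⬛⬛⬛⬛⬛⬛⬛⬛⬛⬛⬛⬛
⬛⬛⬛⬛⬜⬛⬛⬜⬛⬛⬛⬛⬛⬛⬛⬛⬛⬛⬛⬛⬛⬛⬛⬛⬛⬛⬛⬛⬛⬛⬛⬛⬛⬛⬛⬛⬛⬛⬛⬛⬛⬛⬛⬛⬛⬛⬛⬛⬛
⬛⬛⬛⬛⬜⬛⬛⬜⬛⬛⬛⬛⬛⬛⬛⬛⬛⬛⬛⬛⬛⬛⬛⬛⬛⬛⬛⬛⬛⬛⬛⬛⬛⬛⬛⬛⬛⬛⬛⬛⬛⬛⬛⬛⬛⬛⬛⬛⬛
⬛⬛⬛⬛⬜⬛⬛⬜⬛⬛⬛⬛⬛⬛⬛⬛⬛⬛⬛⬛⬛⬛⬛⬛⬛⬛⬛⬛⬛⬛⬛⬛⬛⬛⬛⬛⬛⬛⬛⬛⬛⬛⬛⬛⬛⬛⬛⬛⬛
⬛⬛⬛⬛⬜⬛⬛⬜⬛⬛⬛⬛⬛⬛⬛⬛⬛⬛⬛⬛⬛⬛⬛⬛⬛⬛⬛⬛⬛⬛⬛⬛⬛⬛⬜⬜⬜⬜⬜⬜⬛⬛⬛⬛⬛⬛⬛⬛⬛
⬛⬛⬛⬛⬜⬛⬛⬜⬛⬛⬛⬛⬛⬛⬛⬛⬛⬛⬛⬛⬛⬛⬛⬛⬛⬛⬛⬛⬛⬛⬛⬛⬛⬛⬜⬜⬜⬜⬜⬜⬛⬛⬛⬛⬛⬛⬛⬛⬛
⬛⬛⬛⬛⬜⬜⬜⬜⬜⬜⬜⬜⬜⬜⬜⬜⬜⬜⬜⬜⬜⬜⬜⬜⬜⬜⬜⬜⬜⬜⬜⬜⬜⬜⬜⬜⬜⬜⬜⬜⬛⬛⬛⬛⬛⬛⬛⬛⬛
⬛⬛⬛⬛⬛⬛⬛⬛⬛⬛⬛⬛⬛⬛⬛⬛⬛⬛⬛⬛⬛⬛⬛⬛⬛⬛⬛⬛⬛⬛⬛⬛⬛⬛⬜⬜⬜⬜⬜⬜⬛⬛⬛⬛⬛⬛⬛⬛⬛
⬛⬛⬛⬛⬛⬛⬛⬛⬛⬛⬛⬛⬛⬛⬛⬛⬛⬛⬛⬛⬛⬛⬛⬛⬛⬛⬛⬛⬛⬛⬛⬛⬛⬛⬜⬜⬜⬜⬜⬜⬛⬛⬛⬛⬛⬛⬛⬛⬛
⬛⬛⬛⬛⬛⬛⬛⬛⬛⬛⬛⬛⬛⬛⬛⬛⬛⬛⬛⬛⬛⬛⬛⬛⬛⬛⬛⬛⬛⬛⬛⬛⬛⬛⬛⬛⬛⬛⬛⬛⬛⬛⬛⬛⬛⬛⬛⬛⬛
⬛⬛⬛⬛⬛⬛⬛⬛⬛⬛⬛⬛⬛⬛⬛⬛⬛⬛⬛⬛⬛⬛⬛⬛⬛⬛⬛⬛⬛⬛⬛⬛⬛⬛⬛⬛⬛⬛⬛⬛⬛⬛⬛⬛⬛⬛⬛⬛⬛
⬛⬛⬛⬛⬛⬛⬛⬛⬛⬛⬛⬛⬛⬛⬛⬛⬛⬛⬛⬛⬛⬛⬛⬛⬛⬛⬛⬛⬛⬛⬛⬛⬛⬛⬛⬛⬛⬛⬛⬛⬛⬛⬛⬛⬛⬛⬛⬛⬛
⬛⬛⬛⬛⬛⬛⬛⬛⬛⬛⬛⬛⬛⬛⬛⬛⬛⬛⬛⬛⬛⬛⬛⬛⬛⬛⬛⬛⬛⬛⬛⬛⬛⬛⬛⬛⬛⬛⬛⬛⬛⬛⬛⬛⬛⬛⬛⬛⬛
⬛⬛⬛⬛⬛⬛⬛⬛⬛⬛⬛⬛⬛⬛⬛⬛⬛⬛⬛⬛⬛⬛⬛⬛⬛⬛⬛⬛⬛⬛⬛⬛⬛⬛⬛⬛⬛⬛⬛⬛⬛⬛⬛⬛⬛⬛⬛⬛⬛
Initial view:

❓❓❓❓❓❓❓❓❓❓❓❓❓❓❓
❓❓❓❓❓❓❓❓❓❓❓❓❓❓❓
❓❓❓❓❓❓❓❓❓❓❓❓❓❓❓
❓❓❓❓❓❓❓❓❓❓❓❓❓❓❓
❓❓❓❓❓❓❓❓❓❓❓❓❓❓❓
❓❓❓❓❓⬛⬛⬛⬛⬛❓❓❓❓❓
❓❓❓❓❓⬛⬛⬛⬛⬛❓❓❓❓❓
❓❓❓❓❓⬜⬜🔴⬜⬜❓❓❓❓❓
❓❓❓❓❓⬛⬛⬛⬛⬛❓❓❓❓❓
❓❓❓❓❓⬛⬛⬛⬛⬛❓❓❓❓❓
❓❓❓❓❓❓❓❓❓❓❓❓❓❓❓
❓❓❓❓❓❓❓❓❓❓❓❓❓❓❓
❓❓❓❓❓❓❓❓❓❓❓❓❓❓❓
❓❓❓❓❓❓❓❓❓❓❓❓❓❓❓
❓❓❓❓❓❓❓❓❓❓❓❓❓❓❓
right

❓❓❓❓❓❓❓❓❓❓❓❓❓❓❓
❓❓❓❓❓❓❓❓❓❓❓❓❓❓❓
❓❓❓❓❓❓❓❓❓❓❓❓❓❓❓
❓❓❓❓❓❓❓❓❓❓❓❓❓❓❓
❓❓❓❓❓❓❓❓❓❓❓❓❓❓❓
❓❓❓❓⬛⬛⬛⬛⬛⬛❓❓❓❓❓
❓❓❓❓⬛⬛⬛⬛⬛⬛❓❓❓❓❓
❓❓❓❓⬜⬜⬜🔴⬜⬜❓❓❓❓❓
❓❓❓❓⬛⬛⬛⬛⬛⬛❓❓❓❓❓
❓❓❓❓⬛⬛⬛⬛⬛⬛❓❓❓❓❓
❓❓❓❓❓❓❓❓❓❓❓❓❓❓❓
❓❓❓❓❓❓❓❓❓❓❓❓❓❓❓
❓❓❓❓❓❓❓❓❓❓❓❓❓❓❓
❓❓❓❓❓❓❓❓❓❓❓❓❓❓❓
❓❓❓❓❓❓❓❓❓❓❓❓❓❓❓

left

❓❓❓❓❓❓❓❓❓❓❓❓❓❓❓
❓❓❓❓❓❓❓❓❓❓❓❓❓❓❓
❓❓❓❓❓❓❓❓❓❓❓❓❓❓❓
❓❓❓❓❓❓❓❓❓❓❓❓❓❓❓
❓❓❓❓❓❓❓❓❓❓❓❓❓❓❓
❓❓❓❓❓⬛⬛⬛⬛⬛⬛❓❓❓❓
❓❓❓❓❓⬛⬛⬛⬛⬛⬛❓❓❓❓
❓❓❓❓❓⬜⬜🔴⬜⬜⬜❓❓❓❓
❓❓❓❓❓⬛⬛⬛⬛⬛⬛❓❓❓❓
❓❓❓❓❓⬛⬛⬛⬛⬛⬛❓❓❓❓
❓❓❓❓❓❓❓❓❓❓❓❓❓❓❓
❓❓❓❓❓❓❓❓❓❓❓❓❓❓❓
❓❓❓❓❓❓❓❓❓❓❓❓❓❓❓
❓❓❓❓❓❓❓❓❓❓❓❓❓❓❓
❓❓❓❓❓❓❓❓❓❓❓❓❓❓❓

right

❓❓❓❓❓❓❓❓❓❓❓❓❓❓❓
❓❓❓❓❓❓❓❓❓❓❓❓❓❓❓
❓❓❓❓❓❓❓❓❓❓❓❓❓❓❓
❓❓❓❓❓❓❓❓❓❓❓❓❓❓❓
❓❓❓❓❓❓❓❓❓❓❓❓❓❓❓
❓❓❓❓⬛⬛⬛⬛⬛⬛❓❓❓❓❓
❓❓❓❓⬛⬛⬛⬛⬛⬛❓❓❓❓❓
❓❓❓❓⬜⬜⬜🔴⬜⬜❓❓❓❓❓
❓❓❓❓⬛⬛⬛⬛⬛⬛❓❓❓❓❓
❓❓❓❓⬛⬛⬛⬛⬛⬛❓❓❓❓❓
❓❓❓❓❓❓❓❓❓❓❓❓❓❓❓
❓❓❓❓❓❓❓❓❓❓❓❓❓❓❓
❓❓❓❓❓❓❓❓❓❓❓❓❓❓❓
❓❓❓❓❓❓❓❓❓❓❓❓❓❓❓
❓❓❓❓❓❓❓❓❓❓❓❓❓❓❓

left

❓❓❓❓❓❓❓❓❓❓❓❓❓❓❓
❓❓❓❓❓❓❓❓❓❓❓❓❓❓❓
❓❓❓❓❓❓❓❓❓❓❓❓❓❓❓
❓❓❓❓❓❓❓❓❓❓❓❓❓❓❓
❓❓❓❓❓❓❓❓❓❓❓❓❓❓❓
❓❓❓❓❓⬛⬛⬛⬛⬛⬛❓❓❓❓
❓❓❓❓❓⬛⬛⬛⬛⬛⬛❓❓❓❓
❓❓❓❓❓⬜⬜🔴⬜⬜⬜❓❓❓❓
❓❓❓❓❓⬛⬛⬛⬛⬛⬛❓❓❓❓
❓❓❓❓❓⬛⬛⬛⬛⬛⬛❓❓❓❓
❓❓❓❓❓❓❓❓❓❓❓❓❓❓❓
❓❓❓❓❓❓❓❓❓❓❓❓❓❓❓
❓❓❓❓❓❓❓❓❓❓❓❓❓❓❓
❓❓❓❓❓❓❓❓❓❓❓❓❓❓❓
❓❓❓❓❓❓❓❓❓❓❓❓❓❓❓

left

❓❓❓❓❓❓❓❓❓❓❓❓❓❓❓
❓❓❓❓❓❓❓❓❓❓❓❓❓❓❓
❓❓❓❓❓❓❓❓❓❓❓❓❓❓❓
❓❓❓❓❓❓❓❓❓❓❓❓❓❓❓
❓❓❓❓❓❓❓❓❓❓❓❓❓❓❓
❓❓❓❓❓⬛⬛⬛⬛⬛⬛⬛❓❓❓
❓❓❓❓❓⬛⬛⬛⬛⬛⬛⬛❓❓❓
❓❓❓❓❓⬜⬜🔴⬜⬜⬜⬜❓❓❓
❓❓❓❓❓⬛⬛⬛⬛⬛⬛⬛❓❓❓
❓❓❓❓❓⬛⬛⬛⬛⬛⬛⬛❓❓❓
❓❓❓❓❓❓❓❓❓❓❓❓❓❓❓
❓❓❓❓❓❓❓❓❓❓❓❓❓❓❓
❓❓❓❓❓❓❓❓❓❓❓❓❓❓❓
❓❓❓❓❓❓❓❓❓❓❓❓❓❓❓
❓❓❓❓❓❓❓❓❓❓❓❓❓❓❓

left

❓❓❓❓❓❓❓❓❓❓❓❓❓❓❓
❓❓❓❓❓❓❓❓❓❓❓❓❓❓❓
❓❓❓❓❓❓❓❓❓❓❓❓❓❓❓
❓❓❓❓❓❓❓❓❓❓❓❓❓❓❓
❓❓❓❓❓❓❓❓❓❓❓❓❓❓❓
❓❓❓❓❓⬛⬛⬛⬛⬛⬛⬛⬛❓❓
❓❓❓❓❓⬛⬛⬛⬛⬛⬛⬛⬛❓❓
❓❓❓❓❓⬜⬜🔴⬜⬜⬜⬜⬜❓❓
❓❓❓❓❓⬛⬛⬛⬛⬛⬛⬛⬛❓❓
❓❓❓❓❓⬛⬛⬛⬛⬛⬛⬛⬛❓❓
❓❓❓❓❓❓❓❓❓❓❓❓❓❓❓
❓❓❓❓❓❓❓❓❓❓❓❓❓❓❓
❓❓❓❓❓❓❓❓❓❓❓❓❓❓❓
❓❓❓❓❓❓❓❓❓❓❓❓❓❓❓
❓❓❓❓❓❓❓❓❓❓❓❓❓❓❓

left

❓❓❓❓❓❓❓❓❓❓❓❓❓❓❓
❓❓❓❓❓❓❓❓❓❓❓❓❓❓❓
❓❓❓❓❓❓❓❓❓❓❓❓❓❓❓
❓❓❓❓❓❓❓❓❓❓❓❓❓❓❓
❓❓❓❓❓❓❓❓❓❓❓❓❓❓❓
❓❓❓❓❓⬛⬛⬛⬛⬛⬛⬛⬛⬛❓
❓❓❓❓❓⬛⬛⬛⬛⬛⬛⬛⬛⬛❓
❓❓❓❓❓⬜⬜🔴⬜⬜⬜⬜⬜⬜❓
❓❓❓❓❓⬛⬛⬛⬛⬛⬛⬛⬛⬛❓
❓❓❓❓❓⬛⬛⬛⬛⬛⬛⬛⬛⬛❓
❓❓❓❓❓❓❓❓❓❓❓❓❓❓❓
❓❓❓❓❓❓❓❓❓❓❓❓❓❓❓
❓❓❓❓❓❓❓❓❓❓❓❓❓❓❓
❓❓❓❓❓❓❓❓❓❓❓❓❓❓❓
❓❓❓❓❓❓❓❓❓❓❓❓❓❓❓

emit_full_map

⬛⬛⬛⬛⬛⬛⬛⬛⬛
⬛⬛⬛⬛⬛⬛⬛⬛⬛
⬜⬜🔴⬜⬜⬜⬜⬜⬜
⬛⬛⬛⬛⬛⬛⬛⬛⬛
⬛⬛⬛⬛⬛⬛⬛⬛⬛

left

❓❓❓❓❓❓❓❓❓❓❓❓❓❓❓
❓❓❓❓❓❓❓❓❓❓❓❓❓❓❓
❓❓❓❓❓❓❓❓❓❓❓❓❓❓❓
❓❓❓❓❓❓❓❓❓❓❓❓❓❓❓
❓❓❓❓❓❓❓❓❓❓❓❓❓❓❓
❓❓❓❓❓⬛⬛⬛⬛⬛⬛⬛⬛⬛⬛
❓❓❓❓❓⬛⬛⬛⬛⬛⬛⬛⬛⬛⬛
❓❓❓❓❓⬜⬜🔴⬜⬜⬜⬜⬜⬜⬜
❓❓❓❓❓⬛⬛⬛⬛⬛⬛⬛⬛⬛⬛
❓❓❓❓❓⬛⬛⬛⬛⬛⬛⬛⬛⬛⬛
❓❓❓❓❓❓❓❓❓❓❓❓❓❓❓
❓❓❓❓❓❓❓❓❓❓❓❓❓❓❓
❓❓❓❓❓❓❓❓❓❓❓❓❓❓❓
❓❓❓❓❓❓❓❓❓❓❓❓❓❓❓
❓❓❓❓❓❓❓❓❓❓❓❓❓❓❓

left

❓❓❓❓❓❓❓❓❓❓❓❓❓❓❓
❓❓❓❓❓❓❓❓❓❓❓❓❓❓❓
❓❓❓❓❓❓❓❓❓❓❓❓❓❓❓
❓❓❓❓❓❓❓❓❓❓❓❓❓❓❓
❓❓❓❓❓❓❓❓❓❓❓❓❓❓❓
❓❓❓❓❓⬛⬛⬛⬛⬛⬛⬛⬛⬛⬛
❓❓❓❓❓⬛⬛⬛⬛⬛⬛⬛⬛⬛⬛
❓❓❓❓❓⬜⬜🔴⬜⬜⬜⬜⬜⬜⬜
❓❓❓❓❓⬛⬛⬛⬛⬛⬛⬛⬛⬛⬛
❓❓❓❓❓⬛⬛⬛⬛⬛⬛⬛⬛⬛⬛
❓❓❓❓❓❓❓❓❓❓❓❓❓❓❓
❓❓❓❓❓❓❓❓❓❓❓❓❓❓❓
❓❓❓❓❓❓❓❓❓❓❓❓❓❓❓
❓❓❓❓❓❓❓❓❓❓❓❓❓❓❓
❓❓❓❓❓❓❓❓❓❓❓❓❓❓❓


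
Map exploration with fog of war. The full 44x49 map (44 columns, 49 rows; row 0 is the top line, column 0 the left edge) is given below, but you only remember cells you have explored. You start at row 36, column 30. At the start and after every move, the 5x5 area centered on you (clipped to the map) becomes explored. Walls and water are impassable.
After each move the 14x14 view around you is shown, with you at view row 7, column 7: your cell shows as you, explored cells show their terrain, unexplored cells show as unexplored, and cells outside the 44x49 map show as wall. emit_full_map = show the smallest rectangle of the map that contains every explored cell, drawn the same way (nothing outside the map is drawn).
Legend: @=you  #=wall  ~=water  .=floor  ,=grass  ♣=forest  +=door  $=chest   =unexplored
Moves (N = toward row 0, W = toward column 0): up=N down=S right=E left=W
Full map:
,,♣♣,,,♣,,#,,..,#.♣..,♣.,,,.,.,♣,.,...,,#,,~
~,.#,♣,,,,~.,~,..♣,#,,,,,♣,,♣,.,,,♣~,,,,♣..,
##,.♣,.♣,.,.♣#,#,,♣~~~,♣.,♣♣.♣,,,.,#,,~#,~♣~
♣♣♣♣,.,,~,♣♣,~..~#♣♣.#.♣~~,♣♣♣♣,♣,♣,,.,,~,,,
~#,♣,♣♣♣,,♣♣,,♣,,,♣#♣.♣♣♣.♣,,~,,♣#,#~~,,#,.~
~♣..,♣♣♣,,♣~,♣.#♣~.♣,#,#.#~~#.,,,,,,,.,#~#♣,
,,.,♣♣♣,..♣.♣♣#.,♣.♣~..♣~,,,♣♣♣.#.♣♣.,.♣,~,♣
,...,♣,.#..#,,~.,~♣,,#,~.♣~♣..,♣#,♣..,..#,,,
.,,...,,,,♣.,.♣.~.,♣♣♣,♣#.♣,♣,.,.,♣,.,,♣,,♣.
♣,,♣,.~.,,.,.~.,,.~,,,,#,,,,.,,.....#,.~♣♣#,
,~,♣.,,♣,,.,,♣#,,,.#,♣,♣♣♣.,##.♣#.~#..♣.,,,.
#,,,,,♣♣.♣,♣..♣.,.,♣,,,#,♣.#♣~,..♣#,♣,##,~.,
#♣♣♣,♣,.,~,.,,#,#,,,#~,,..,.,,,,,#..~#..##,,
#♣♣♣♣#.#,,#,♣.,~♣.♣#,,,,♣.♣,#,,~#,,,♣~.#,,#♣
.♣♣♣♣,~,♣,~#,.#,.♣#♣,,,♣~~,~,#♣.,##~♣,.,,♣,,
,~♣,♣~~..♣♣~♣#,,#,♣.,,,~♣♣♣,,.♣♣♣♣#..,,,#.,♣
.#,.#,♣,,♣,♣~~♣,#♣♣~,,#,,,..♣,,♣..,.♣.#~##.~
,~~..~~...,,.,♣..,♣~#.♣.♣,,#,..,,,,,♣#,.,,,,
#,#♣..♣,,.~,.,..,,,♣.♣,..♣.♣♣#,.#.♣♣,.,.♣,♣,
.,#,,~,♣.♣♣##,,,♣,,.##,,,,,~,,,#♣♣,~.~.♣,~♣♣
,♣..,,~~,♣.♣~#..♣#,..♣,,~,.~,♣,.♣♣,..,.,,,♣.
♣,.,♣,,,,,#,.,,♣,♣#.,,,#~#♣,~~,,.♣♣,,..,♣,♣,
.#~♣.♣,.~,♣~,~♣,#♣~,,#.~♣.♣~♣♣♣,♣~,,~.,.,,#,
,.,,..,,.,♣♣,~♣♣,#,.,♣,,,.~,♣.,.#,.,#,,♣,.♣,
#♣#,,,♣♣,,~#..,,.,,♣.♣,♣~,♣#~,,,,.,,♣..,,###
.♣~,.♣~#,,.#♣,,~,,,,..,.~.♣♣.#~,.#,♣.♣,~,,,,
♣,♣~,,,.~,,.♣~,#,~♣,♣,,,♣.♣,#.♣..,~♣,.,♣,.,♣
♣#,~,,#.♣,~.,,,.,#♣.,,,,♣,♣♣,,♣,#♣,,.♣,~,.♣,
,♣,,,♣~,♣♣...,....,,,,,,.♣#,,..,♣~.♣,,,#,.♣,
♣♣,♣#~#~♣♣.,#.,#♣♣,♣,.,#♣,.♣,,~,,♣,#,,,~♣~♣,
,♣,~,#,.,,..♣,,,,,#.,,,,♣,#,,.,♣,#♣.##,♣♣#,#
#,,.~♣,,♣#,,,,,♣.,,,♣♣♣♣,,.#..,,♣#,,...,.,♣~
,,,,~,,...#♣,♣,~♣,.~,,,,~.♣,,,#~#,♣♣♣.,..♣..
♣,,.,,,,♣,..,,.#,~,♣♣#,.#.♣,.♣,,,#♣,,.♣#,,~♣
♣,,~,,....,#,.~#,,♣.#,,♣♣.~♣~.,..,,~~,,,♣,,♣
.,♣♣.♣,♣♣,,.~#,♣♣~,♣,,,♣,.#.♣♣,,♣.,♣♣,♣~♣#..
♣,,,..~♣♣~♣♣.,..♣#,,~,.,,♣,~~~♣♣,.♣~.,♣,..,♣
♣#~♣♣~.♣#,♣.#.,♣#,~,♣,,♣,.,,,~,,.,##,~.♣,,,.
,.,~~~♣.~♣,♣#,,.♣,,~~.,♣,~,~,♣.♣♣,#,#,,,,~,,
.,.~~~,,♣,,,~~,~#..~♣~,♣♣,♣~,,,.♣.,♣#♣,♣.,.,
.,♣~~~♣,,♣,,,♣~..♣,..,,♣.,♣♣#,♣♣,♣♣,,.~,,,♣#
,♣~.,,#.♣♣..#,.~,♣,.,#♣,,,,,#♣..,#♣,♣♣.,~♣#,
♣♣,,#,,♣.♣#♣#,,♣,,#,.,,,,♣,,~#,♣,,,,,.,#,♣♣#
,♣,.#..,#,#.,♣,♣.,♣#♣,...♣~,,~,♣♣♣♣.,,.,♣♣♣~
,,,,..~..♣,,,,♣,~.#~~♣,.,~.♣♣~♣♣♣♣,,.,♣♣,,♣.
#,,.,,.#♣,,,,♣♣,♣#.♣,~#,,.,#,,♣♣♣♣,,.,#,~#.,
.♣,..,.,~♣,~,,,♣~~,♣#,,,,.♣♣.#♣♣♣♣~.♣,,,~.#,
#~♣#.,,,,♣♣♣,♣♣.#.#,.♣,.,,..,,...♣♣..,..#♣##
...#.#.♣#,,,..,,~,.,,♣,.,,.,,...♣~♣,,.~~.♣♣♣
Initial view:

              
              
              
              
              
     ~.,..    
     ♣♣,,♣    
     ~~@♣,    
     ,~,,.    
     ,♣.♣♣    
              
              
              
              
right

              
              
              
              
              
    ~.,..,    
    ♣♣,,♣.    
    ~~♣@,.    
    ,~,,.,    
    ,♣.♣♣,    
              
              
              
              

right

              
              
              
              
              
   ~.,..,,    
   ♣♣,,♣.,    
   ~~♣♣@.♣    
   ,~,,.,#    
   ,♣.♣♣,#    
              
              
              
              

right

              
              
              
              
              
  ~.,..,,~    
  ♣♣,,♣.,♣    
  ~~♣♣,@♣~    
  ,~,,.,##    
  ,♣.♣♣,#,    
              
              
              
              

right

              
              
              
              
              
 ~.,..,,~~    
 ♣♣,,♣.,♣♣    
 ~~♣♣,.@~.    
 ,~,,.,##,    
 ,♣.♣♣,#,#    
              
              
              
              

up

              
              
              
              
              
     ,#♣,,    
 ~.,..,,~~    
 ♣♣,,♣.@♣♣    
 ~~♣♣,.♣~.    
 ,~,,.,##,    
 ,♣.♣♣,#,#    
              
              
              

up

              
              
              
              
              
     #,♣♣♣    
     ,#♣,,    
 ~.,..,@~~    
 ♣♣,,♣.,♣♣    
 ~~♣♣,.♣~.    
 ,~,,.,##,    
 ,♣.♣♣,#,#    
              
              

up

              
              
              
              
              
     ♣#,,.    
     #,♣♣♣    
     ,#@,,    
 ~.,..,,~~    
 ♣♣,,♣.,♣♣    
 ~~♣♣,.♣~.    
 ,~,,.,##,    
 ,♣.♣♣,#,#    
              

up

              
              
              
              
              
     ,#♣.#    
     ♣#,,.    
     #,@♣♣    
     ,#♣,,    
 ~.,..,,~~    
 ♣♣,,♣.,♣♣    
 ~~♣♣,.♣~.    
 ,~,,.,##,    
 ,♣.♣♣,#,#    

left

              
              
              
              
              
     ♣,#♣.#   
     ,♣#,,.   
     ~#@♣♣♣   
     ,,#♣,,   
  ~.,..,,~~   
  ♣♣,,♣.,♣♣   
  ~~♣♣,.♣~.   
  ,~,,.,##,   
  ,♣.♣♣,#,#   

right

              
              
              
              
              
    ♣,#♣.#    
    ,♣#,,.    
    ~#,@♣♣    
    ,,#♣,,    
 ~.,..,,~~    
 ♣♣,,♣.,♣♣    
 ~~♣♣,.♣~.    
 ,~,,.,##,    
 ,♣.♣♣,#,#    

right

              
              
              
              
              
   ♣,#♣.##    
   ,♣#,,..    
   ~#,♣@♣.    
   ,,#♣,,.    
~.,..,,~~,    
♣♣,,♣.,♣♣     
~~♣♣,.♣~.     
,~,,.,##,     
,♣.♣♣,#,#     

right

              
              
              
              
              
  ♣,#♣.##,    
  ,♣#,,...    
  ~#,♣♣@.,    
  ,,#♣,,.♣    
.,..,,~~,,    
♣,,♣.,♣♣      
~♣♣,.♣~.      
~,,.,##,      
♣.♣♣,#,#      

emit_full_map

   ♣,#♣.##,
   ,♣#,,...
   ~#,♣♣@.,
   ,,#♣,,.♣
~.,..,,~~,,
♣♣,,♣.,♣♣  
~~♣♣,.♣~.  
,~,,.,##,  
,♣.♣♣,#,#  

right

              
              
              
              
              
 ♣,#♣.##,♣    
 ,♣#,,...,    
 ~#,♣♣♣@,.    
 ,,#♣,,.♣#    
,..,,~~,,,    
,,♣.,♣♣       
♣♣,.♣~.       
,,.,##,       
.♣♣,#,#       

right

             #
             #
             #
             #
             #
♣,#♣.##,♣♣   #
,♣#,,...,.   #
~#,♣♣♣.@..   #
,,#♣,,.♣#,   #
..,,~~,,,♣   #
,♣.,♣♣       #
♣,.♣~.       #
,.,##,       #
♣♣,#,#       #

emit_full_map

   ♣,#♣.##,♣♣
   ,♣#,,...,.
   ~#,♣♣♣.@..
   ,,#♣,,.♣#,
~.,..,,~~,,,♣
♣♣,,♣.,♣♣    
~~♣♣,.♣~.    
,~,,.,##,    
,♣.♣♣,#,#    
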